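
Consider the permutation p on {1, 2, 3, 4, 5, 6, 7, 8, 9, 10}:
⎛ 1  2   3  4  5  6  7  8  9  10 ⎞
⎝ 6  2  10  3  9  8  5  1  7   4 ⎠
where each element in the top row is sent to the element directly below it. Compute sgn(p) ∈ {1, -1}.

1

In disjoint-cycle form the cycle lengths are 3, 3, 3, 1.
A cycle is odd iff its length is even; p has 0 even-length cycles, so sgn(p) = (−1)^0 and p is even.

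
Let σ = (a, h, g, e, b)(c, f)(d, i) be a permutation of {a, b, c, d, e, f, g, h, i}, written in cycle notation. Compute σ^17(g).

b

g lies in the 5-cycle (a, h, g, e, b).
Powers repeat with period 5 on this cycle, and 17 mod 5 = 2, so σ^17(g) = σ^2(g).
Advancing 2 steps from g: g → e → b.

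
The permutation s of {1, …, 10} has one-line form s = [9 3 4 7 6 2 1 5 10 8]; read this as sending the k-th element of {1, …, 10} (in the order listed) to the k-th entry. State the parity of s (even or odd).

odd

In disjoint-cycle form the cycle lengths are 10.
A cycle is odd iff its length is even; s has 1 even-length cycle, so sgn(s) = (−1)^1 and s is odd.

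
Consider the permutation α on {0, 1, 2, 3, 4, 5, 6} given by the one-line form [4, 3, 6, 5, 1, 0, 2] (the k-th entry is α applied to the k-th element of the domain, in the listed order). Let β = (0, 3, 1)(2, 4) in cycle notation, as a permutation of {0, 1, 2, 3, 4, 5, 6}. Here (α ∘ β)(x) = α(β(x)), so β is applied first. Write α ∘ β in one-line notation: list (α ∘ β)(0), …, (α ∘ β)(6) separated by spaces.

Chase each element through β then α: 0 → 3 → 5; 1 → 0 → 4; 2 → 4 → 1; 3 → 1 → 3; 4 → 2 → 6; 5 → 5 → 0; 6 → 6 → 2.
So α ∘ β in one-line form is 5 4 1 3 6 0 2.

5 4 1 3 6 0 2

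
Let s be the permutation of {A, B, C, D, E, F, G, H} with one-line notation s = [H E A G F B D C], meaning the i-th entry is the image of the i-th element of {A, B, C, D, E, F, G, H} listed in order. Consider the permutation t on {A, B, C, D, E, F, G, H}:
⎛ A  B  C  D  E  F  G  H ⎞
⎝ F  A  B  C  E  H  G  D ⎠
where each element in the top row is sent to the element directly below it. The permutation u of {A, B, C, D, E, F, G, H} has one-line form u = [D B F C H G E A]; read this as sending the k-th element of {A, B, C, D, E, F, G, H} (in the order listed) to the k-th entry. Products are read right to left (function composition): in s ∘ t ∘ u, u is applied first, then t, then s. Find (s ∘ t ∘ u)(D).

E

Apply the permutations in order: u(D) = C, then t(C) = B, then s(B) = E. So (s ∘ t ∘ u)(D) = E.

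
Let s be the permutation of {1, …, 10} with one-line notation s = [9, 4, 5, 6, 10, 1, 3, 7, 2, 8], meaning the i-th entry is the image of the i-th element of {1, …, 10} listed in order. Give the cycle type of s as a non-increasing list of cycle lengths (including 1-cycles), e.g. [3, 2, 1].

The disjoint cycles are (1 9 2 4 6)(3 5 10 8 7), with lengths 5, 5 in non-increasing order.

[5, 5]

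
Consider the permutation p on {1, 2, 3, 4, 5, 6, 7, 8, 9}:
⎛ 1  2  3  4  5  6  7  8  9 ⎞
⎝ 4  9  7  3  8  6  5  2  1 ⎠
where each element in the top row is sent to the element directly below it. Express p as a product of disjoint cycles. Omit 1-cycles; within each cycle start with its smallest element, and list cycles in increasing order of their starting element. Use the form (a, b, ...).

(1, 4, 3, 7, 5, 8, 2, 9)

Start at 1 and follow images: 1 → 4 → 3 → 7 → 5 → 8 → 2 → 9 → 1, giving the cycle (1, 4, 3, 7, 5, 8, 2, 9).
Repeating from the next unused element and collecting all non-trivial cycles gives (1, 4, 3, 7, 5, 8, 2, 9).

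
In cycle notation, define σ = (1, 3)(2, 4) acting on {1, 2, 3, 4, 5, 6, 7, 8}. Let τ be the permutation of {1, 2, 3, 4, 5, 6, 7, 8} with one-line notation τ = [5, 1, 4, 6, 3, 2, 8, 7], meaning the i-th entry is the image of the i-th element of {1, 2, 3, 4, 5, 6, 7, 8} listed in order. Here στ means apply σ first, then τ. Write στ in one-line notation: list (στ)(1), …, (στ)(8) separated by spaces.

(στ)(x) = τ(σ(x)). Computing each image: τ(σ(1)) = τ(3) = 4, τ(σ(2)) = τ(4) = 6, τ(σ(3)) = τ(1) = 5, τ(σ(4)) = τ(2) = 1, τ(σ(5)) = τ(5) = 3, τ(σ(6)) = τ(6) = 2, τ(σ(7)) = τ(7) = 8, τ(σ(8)) = τ(8) = 7.
Hence στ = [4 6 5 1 3 2 8 7].

4 6 5 1 3 2 8 7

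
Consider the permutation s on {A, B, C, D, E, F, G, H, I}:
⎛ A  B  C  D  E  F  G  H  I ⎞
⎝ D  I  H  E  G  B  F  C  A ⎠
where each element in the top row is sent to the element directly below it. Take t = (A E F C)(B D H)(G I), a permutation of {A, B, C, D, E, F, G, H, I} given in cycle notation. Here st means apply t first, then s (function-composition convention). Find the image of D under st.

C

(st)(D) = s(t(D)). t(D) = H, then s(H) = C. So (st)(D) = C.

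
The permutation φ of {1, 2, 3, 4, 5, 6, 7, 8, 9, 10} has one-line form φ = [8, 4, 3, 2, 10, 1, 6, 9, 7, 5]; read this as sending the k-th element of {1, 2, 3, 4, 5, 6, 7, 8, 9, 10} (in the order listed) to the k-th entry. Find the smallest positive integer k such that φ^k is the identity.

10

The disjoint-cycle form of φ has cycle lengths 5, 2, 2, 1.
Since disjoint cycles commute, ord(φ) = lcm(5, 2, 2) = 10.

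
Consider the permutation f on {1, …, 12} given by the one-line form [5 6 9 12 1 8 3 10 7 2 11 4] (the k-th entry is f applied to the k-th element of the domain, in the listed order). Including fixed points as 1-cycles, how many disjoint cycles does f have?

The cycle decomposition is (1, 5)(2, 6, 8, 10)(3, 9, 7)(4, 12)(11), which has 5 cycles (counting 1-cycles).

5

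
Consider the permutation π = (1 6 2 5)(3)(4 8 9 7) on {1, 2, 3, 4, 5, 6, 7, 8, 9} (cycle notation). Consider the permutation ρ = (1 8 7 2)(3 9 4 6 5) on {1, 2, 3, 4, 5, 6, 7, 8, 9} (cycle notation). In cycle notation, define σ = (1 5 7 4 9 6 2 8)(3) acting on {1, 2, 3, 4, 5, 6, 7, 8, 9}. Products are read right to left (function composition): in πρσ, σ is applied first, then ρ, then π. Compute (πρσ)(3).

(πρσ)(3) = π(ρ(σ(3))). σ(3) = 3, then ρ(3) = 9, then π(9) = 7, so the result is 7.

7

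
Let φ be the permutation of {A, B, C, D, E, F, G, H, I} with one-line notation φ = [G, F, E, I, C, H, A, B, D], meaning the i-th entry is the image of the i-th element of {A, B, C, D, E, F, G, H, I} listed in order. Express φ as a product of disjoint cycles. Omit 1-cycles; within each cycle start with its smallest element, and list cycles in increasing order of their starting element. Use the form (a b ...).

(A G)(B F H)(C E)(D I)

Iterating φ from A gives A → G → A; that is the 2-cycle (A G).
Repeating from the next unused element and collecting all non-trivial cycles gives (A G)(B F H)(C E)(D I).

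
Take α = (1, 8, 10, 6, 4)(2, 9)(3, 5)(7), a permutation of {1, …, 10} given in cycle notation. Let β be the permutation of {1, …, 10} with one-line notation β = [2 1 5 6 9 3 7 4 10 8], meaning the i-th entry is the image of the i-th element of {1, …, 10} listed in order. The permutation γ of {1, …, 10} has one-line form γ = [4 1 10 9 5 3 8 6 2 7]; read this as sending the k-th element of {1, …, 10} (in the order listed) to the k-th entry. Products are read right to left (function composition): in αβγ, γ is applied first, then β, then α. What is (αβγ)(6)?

3

(αβγ)(6) = α(β(γ(6))). γ(6) = 3, then β(3) = 5, then α(5) = 3, so the result is 3.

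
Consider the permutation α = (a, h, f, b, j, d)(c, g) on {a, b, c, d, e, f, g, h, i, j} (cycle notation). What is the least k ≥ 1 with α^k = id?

The cycle type of α is (6, 2, 1, 1).
The order of α is the least common multiple of its cycle lengths: lcm(6, 2) = 6.

6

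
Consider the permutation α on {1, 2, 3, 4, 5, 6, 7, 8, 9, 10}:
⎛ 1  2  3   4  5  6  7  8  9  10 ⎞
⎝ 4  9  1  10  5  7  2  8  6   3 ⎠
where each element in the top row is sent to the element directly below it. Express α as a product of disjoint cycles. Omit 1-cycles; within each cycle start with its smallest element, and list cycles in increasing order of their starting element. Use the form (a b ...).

(1 4 10 3)(2 9 6 7)

Iterating α from 1 gives 1 → 4 → 10 → 3 → 1; that is the 4-cycle (1 4 10 3).
Continuing from each remaining unvisited element yields (1 4 10 3)(2 9 6 7).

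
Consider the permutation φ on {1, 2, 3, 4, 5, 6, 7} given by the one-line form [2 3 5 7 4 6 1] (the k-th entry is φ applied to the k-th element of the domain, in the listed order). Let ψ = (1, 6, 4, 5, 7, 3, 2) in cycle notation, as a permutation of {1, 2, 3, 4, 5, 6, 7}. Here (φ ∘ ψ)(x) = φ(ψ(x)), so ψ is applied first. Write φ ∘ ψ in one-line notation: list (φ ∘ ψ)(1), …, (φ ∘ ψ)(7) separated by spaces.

6 2 3 4 1 7 5

(φ ∘ ψ)(x) = φ(ψ(x)). Computing each image: φ(ψ(1)) = φ(6) = 6, φ(ψ(2)) = φ(1) = 2, φ(ψ(3)) = φ(2) = 3, φ(ψ(4)) = φ(5) = 4, φ(ψ(5)) = φ(7) = 1, φ(ψ(6)) = φ(4) = 7, φ(ψ(7)) = φ(3) = 5.
Hence φ ∘ ψ = [6 2 3 4 1 7 5].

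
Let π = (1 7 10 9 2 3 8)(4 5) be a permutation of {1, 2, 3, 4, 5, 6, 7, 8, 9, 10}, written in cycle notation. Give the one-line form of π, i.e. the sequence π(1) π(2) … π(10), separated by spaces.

Image by image: 1→7, 2→3, 3→8, 4→5, 5→4, 6→6, 7→10, 8→1, 9→2, 10→9.
Listing these in domain order gives 7 3 8 5 4 6 10 1 2 9.

7 3 8 5 4 6 10 1 2 9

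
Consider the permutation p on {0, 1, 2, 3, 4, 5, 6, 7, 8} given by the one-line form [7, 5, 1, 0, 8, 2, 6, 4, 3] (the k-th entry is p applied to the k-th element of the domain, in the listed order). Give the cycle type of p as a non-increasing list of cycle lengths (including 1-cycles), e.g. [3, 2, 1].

The disjoint cycles are (0 7 4 8 3)(1 5 2)(6), with lengths 5, 3, 1 in non-increasing order.

[5, 3, 1]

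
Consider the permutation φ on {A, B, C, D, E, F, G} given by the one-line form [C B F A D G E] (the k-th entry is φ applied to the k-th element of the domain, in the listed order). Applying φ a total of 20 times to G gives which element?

Tracing G → E → … returns to G after 6 steps, so G lies in a 6-cycle (A C F G E D).
Since the cycle has length 6, φ^20 acts on it the same as φ^2 (20 mod 6 = 2).
Advancing 2 steps from G: G → E → D.

D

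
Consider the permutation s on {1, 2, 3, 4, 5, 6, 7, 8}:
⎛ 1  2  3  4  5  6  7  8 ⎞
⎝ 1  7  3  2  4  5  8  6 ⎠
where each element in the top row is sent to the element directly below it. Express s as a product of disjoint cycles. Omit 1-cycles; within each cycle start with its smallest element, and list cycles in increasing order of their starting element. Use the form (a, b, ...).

(2, 7, 8, 6, 5, 4)

Iterating s from 2 gives 2 → 7 → 8 → 6 → 5 → 4 → 2; that is the 6-cycle (2, 7, 8, 6, 5, 4).
Continuing from each remaining unvisited element yields (2, 7, 8, 6, 5, 4).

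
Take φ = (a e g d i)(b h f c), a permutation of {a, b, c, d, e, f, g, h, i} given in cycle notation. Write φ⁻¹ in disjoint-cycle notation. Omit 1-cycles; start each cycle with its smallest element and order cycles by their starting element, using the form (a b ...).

(a i d g e)(b c f h)

If φ sends a → b within a cycle, φ⁻¹ sends b → a; equivalently, reverse each cycle.
Reversing each cycle of φ and rotating so the smallest element leads gives (a i d g e)(b c f h).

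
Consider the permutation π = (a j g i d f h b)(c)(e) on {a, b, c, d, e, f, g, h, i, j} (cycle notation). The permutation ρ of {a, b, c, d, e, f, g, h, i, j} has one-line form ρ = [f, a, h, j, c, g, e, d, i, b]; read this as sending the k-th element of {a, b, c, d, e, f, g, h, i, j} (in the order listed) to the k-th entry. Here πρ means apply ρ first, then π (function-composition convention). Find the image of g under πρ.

e

ρ(g) = e, then π(e) = e; composing gives (πρ)(g) = e.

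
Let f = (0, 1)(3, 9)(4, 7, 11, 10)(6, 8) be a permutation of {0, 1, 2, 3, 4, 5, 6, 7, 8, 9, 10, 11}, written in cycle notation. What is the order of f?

The cycle type of f is (4, 2, 2, 2, 1, 1).
The order is lcm(4, 2, 2, 2) = 4.

4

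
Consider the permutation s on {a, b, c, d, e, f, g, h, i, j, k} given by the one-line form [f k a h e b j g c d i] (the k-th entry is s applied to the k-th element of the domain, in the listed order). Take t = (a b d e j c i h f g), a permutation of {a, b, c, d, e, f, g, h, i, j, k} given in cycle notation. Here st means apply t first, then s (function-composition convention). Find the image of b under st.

h

First apply t: t(b) = d, then s(d) = h. Thus (st)(b) = h.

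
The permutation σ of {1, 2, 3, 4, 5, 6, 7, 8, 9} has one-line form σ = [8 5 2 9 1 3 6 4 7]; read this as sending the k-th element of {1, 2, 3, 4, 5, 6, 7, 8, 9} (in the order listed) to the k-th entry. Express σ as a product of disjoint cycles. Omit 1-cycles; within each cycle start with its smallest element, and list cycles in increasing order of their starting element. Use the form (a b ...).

(1 8 4 9 7 6 3 2 5)

Iterating σ from 1 gives 1 → 8 → 4 → 9 → 7 → 6 → 3 → 2 → 5 → 1; that is the 9-cycle (1 8 4 9 7 6 3 2 5).
Continuing from each remaining unvisited element yields (1 8 4 9 7 6 3 2 5).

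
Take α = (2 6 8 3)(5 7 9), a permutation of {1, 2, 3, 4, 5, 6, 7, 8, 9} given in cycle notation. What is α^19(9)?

9 lies in the 3-cycle (5 7 9).
Since the cycle has length 3, α^19 acts on it the same as α^1 (19 mod 3 = 1).
Advancing 1 step from 9: 9 → 5.

5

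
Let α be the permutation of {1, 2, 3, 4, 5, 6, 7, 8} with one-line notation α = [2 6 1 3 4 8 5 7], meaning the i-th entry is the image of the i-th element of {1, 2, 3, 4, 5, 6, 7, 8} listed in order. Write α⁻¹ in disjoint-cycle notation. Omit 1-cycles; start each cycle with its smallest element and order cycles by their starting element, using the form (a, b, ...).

First write α in disjoint cycles: (1, 2, 6, 8, 7, 5, 4, 3).
Reversing each cycle (and rotating so the smallest element leads) gives α⁻¹ = (1, 3, 4, 5, 7, 8, 6, 2).

(1, 3, 4, 5, 7, 8, 6, 2)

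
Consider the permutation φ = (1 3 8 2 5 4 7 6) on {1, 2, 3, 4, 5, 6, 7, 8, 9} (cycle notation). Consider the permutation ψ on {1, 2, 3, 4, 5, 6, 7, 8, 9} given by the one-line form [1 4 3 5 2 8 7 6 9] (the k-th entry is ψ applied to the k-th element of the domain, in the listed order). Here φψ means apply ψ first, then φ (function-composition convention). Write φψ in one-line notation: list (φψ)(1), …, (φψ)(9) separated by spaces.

(φψ)(x) = φ(ψ(x)). Computing each image: φ(ψ(1)) = φ(1) = 3, φ(ψ(2)) = φ(4) = 7, φ(ψ(3)) = φ(3) = 8, φ(ψ(4)) = φ(5) = 4, φ(ψ(5)) = φ(2) = 5, φ(ψ(6)) = φ(8) = 2, φ(ψ(7)) = φ(7) = 6, φ(ψ(8)) = φ(6) = 1, φ(ψ(9)) = φ(9) = 9.
Hence φψ = [3 7 8 4 5 2 6 1 9].

3 7 8 4 5 2 6 1 9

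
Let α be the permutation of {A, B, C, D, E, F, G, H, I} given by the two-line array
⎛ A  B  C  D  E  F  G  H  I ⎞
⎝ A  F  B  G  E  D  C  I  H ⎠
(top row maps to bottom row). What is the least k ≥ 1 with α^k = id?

10

The disjoint-cycle form of α has cycle lengths 5, 2, 1, 1.
Since disjoint cycles commute, ord(α) = lcm(5, 2) = 10.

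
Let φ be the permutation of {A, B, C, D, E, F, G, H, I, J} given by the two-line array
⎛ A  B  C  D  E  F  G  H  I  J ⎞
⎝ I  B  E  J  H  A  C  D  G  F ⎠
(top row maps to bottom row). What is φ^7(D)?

Tracing D → J → … returns to D after 9 steps, so D lies in a 9-cycle (A, I, G, C, E, H, D, J, F).
Advancing 7 steps from D: D → J → F → A → I → G → C → E.

E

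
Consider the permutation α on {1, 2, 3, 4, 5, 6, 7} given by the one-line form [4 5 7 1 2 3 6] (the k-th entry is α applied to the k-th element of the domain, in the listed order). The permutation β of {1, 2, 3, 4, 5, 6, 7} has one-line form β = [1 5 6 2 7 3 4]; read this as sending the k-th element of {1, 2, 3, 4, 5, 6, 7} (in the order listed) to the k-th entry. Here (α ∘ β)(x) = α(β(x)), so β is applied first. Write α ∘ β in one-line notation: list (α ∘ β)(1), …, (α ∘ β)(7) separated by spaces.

Chase each element through β then α: 1 → 1 → 4; 2 → 5 → 2; 3 → 6 → 3; 4 → 2 → 5; 5 → 7 → 6; 6 → 3 → 7; 7 → 4 → 1.
So α ∘ β in one-line form is 4 2 3 5 6 7 1.

4 2 3 5 6 7 1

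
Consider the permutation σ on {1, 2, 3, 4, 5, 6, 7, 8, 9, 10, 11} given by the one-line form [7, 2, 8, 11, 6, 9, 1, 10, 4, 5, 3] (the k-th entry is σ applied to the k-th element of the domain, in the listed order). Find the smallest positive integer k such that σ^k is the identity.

8

Decomposing into disjoint cycles gives cycle lengths 8, 2, 1.
Since disjoint cycles commute, ord(σ) = lcm(8, 2) = 8.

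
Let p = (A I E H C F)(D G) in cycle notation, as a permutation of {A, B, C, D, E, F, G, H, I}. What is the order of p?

The cycle type of p is (6, 2, 1).
The order is lcm(6, 2) = 6.

6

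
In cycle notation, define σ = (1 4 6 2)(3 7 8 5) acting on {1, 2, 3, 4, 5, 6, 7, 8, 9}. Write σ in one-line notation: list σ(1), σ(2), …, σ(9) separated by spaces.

Image by image: 1→4, 2→1, 3→7, 4→6, 5→3, 6→2, 7→8, 8→5, 9→9.
So the one-line form is 4 1 7 6 3 2 8 5 9.

4 1 7 6 3 2 8 5 9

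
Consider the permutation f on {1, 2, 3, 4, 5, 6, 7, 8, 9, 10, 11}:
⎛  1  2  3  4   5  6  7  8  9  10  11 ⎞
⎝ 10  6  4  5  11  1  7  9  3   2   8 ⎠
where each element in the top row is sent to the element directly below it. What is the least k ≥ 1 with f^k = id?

Writing f as disjoint cycles, the cycle lengths are 6, 4, 1.
The order is lcm(6, 4) = 12.

12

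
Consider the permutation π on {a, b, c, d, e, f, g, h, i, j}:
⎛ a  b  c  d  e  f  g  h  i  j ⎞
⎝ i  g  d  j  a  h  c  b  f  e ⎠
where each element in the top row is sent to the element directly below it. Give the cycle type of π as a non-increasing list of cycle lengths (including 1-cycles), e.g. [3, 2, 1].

The disjoint cycles are (a, i, f, h, b, g, c, d, j, e), with lengths 10 in non-increasing order.

[10]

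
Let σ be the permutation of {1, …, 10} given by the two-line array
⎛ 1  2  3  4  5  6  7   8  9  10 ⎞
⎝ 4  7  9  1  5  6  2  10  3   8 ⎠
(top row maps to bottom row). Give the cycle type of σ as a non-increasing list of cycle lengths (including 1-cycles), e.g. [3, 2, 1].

[2, 2, 2, 2, 1, 1]

The disjoint cycles are (1, 4)(2, 7)(3, 9)(5)(6)(8, 10), with lengths 2, 2, 2, 2, 1, 1 in non-increasing order.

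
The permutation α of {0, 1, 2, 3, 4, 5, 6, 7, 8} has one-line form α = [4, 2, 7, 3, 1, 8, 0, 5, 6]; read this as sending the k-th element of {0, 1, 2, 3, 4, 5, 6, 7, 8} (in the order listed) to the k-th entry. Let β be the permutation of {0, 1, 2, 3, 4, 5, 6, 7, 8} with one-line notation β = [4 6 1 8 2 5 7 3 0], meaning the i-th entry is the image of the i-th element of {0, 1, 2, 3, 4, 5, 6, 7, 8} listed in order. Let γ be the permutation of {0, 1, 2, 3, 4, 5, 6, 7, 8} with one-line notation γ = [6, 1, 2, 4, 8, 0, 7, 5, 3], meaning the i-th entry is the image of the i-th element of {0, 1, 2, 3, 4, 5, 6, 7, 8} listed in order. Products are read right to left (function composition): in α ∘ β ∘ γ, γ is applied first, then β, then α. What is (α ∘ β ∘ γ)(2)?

Chase 2: γ(2) = 2; β(2) = 1; α(1) = 2. Hence (α ∘ β ∘ γ)(2) = 2.

2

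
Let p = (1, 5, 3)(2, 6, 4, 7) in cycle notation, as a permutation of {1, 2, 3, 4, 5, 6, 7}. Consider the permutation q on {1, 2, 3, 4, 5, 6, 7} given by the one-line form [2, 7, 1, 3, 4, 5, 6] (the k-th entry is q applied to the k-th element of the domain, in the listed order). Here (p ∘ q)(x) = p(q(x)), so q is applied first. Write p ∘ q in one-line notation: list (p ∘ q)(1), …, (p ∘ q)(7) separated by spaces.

(p ∘ q)(x) = p(q(x)). Computing each image: p(q(1)) = p(2) = 6, p(q(2)) = p(7) = 2, p(q(3)) = p(1) = 5, p(q(4)) = p(3) = 1, p(q(5)) = p(4) = 7, p(q(6)) = p(5) = 3, p(q(7)) = p(6) = 4.
Hence p ∘ q = [6 2 5 1 7 3 4].

6 2 5 1 7 3 4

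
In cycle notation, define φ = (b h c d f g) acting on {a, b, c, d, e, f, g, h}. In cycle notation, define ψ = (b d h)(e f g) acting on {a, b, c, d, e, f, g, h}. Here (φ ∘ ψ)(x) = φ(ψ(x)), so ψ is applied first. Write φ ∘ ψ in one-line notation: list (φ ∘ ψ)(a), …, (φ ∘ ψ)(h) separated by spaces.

Chase each element through ψ then φ: a → a → a; b → d → f; c → c → d; d → h → c; e → f → g; f → g → b; g → e → e; h → b → h.
So φ ∘ ψ in one-line form is a f d c g b e h.

a f d c g b e h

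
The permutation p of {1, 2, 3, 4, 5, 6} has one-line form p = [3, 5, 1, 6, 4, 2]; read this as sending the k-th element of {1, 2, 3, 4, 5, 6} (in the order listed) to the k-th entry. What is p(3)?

3 is element number 3 of the domain, and entry number 3 of the one-line form is 1, so p(3) = 1.

1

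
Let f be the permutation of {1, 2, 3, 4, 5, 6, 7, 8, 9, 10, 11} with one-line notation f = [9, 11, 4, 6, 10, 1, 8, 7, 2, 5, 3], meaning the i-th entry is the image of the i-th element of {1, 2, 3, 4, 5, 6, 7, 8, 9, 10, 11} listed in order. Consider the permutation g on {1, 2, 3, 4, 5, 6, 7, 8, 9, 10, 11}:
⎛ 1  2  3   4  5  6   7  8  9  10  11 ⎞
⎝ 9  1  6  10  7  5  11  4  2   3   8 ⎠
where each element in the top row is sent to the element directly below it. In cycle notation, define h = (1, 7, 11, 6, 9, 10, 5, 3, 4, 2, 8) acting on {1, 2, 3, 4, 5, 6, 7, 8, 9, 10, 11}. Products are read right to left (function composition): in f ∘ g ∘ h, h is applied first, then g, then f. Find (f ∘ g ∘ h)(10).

Chase 10: h(10) = 5; g(5) = 7; f(7) = 8. Hence (f ∘ g ∘ h)(10) = 8.

8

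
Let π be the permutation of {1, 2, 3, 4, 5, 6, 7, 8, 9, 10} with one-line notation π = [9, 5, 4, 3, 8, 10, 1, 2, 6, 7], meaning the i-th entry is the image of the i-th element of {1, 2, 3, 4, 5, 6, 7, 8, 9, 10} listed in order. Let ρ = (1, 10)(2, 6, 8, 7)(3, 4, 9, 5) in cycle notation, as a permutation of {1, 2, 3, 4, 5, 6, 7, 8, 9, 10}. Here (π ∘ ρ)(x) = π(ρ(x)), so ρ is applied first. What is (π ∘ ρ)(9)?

8

(π ∘ ρ)(9) = π(ρ(9)). ρ(9) = 5, then π(5) = 8. So (π ∘ ρ)(9) = 8.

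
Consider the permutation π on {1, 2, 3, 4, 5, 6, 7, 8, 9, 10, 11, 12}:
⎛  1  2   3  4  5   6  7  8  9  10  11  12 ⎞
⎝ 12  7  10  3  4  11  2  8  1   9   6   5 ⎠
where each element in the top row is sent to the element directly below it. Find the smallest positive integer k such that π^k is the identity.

Decomposing into disjoint cycles gives cycle lengths 7, 2, 2, 1.
The order of π is the least common multiple of its cycle lengths: lcm(7, 2, 2) = 14.

14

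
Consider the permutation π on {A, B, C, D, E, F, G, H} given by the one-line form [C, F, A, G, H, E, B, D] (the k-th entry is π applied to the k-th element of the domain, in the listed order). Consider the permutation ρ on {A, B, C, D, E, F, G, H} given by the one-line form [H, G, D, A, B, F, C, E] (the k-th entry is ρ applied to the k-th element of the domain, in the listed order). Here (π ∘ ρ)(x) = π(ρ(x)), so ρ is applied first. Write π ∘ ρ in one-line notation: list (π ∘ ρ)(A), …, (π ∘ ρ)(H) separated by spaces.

Chase each element through ρ then π: A → H → D; B → G → B; C → D → G; D → A → C; E → B → F; F → F → E; G → C → A; H → E → H.
So π ∘ ρ in one-line form is D B G C F E A H.

D B G C F E A H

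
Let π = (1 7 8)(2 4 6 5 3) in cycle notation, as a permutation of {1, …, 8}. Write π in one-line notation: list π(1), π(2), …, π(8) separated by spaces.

Each element maps to the next entry in its cycle (wrapping to the front): 1→7, 2→4, 3→2, 4→6, 5→3, 6→5, 7→8, 8→1.
Listing these in domain order gives 7 4 2 6 3 5 8 1.

7 4 2 6 3 5 8 1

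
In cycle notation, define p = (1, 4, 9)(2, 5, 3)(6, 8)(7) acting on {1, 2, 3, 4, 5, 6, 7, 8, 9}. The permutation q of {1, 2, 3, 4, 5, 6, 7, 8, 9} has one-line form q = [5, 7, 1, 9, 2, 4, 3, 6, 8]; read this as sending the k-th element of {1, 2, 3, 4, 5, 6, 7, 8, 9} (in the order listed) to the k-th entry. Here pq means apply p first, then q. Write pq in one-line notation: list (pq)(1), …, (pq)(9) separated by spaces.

Chase each element through p then q: 1 → 4 → 9; 2 → 5 → 2; 3 → 2 → 7; 4 → 9 → 8; 5 → 3 → 1; 6 → 8 → 6; 7 → 7 → 3; 8 → 6 → 4; 9 → 1 → 5.
Collecting the images, pq = [9 2 7 8 1 6 3 4 5].

9 2 7 8 1 6 3 4 5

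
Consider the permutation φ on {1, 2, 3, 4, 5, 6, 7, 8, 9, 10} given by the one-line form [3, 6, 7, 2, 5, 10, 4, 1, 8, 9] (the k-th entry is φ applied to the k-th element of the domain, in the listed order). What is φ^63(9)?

Tracing 9 → 8 → … returns to 9 after 9 steps, so 9 lies in a 9-cycle (1 3 7 4 2 6 10 9 8).
On a 9-cycle, φ^9 is the identity, so φ^63 = φ^0 there (63 ≡ 0 mod 9).
So φ^63(9) = 9.

9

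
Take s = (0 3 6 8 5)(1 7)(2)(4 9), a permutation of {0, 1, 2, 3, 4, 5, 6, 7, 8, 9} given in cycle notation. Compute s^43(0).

0 lies in the 5-cycle (0 3 6 8 5).
Since the cycle has length 5, s^43 acts on it the same as s^3 (43 mod 5 = 3).
Advancing 3 steps from 0: 0 → 3 → 6 → 8.

8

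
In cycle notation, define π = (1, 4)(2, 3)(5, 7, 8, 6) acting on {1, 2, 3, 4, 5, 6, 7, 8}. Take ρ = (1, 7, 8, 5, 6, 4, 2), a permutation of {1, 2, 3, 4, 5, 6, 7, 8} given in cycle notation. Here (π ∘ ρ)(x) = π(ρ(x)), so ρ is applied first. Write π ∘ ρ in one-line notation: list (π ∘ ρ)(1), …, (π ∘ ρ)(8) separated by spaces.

For each element, apply ρ then π: 1 → 7 → 8; 2 → 1 → 4; 3 → 3 → 2; 4 → 2 → 3; 5 → 6 → 5; 6 → 4 → 1; 7 → 8 → 6; 8 → 5 → 7.
So π ∘ ρ in one-line form is 8 4 2 3 5 1 6 7.

8 4 2 3 5 1 6 7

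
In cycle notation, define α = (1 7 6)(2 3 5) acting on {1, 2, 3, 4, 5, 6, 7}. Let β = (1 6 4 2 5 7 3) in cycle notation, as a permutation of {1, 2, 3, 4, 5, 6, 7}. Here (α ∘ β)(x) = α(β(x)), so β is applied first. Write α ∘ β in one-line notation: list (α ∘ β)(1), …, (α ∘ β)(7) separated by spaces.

(α ∘ β)(x) = α(β(x)). Computing each image: α(β(1)) = α(6) = 1, α(β(2)) = α(5) = 2, α(β(3)) = α(1) = 7, α(β(4)) = α(2) = 3, α(β(5)) = α(7) = 6, α(β(6)) = α(4) = 4, α(β(7)) = α(3) = 5.
Hence α ∘ β = [1 2 7 3 6 4 5].

1 2 7 3 6 4 5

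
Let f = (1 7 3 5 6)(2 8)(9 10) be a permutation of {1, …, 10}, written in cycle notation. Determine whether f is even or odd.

even

The cycle lengths are 5, 2, 2, 1.
A cycle is odd iff its length is even; f has 2 even-length cycles, so sgn(f) = (−1)^2 and f is even.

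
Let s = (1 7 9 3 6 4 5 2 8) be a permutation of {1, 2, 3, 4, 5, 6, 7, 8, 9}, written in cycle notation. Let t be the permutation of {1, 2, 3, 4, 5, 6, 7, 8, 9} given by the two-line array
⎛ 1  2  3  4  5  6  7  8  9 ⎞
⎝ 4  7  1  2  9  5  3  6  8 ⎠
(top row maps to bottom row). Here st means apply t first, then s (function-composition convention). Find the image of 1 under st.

5

First apply t: t(1) = 4, then s(4) = 5. Thus (st)(1) = 5.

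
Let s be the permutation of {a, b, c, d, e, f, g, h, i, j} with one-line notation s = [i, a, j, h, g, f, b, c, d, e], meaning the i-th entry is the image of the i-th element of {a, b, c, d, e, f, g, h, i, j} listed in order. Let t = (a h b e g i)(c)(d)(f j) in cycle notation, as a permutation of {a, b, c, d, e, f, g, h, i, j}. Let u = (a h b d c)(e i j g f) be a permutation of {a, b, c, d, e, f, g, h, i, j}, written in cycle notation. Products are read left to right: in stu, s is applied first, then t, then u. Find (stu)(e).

j

(stu)(e) = u(t(s(e))). s(e) = g, then t(g) = i, then u(i) = j, so the result is j.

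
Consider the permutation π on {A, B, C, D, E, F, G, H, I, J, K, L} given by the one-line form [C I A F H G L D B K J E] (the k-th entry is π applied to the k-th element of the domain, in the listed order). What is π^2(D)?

Tracing D → F → … returns to D after 6 steps, so D lies in a 6-cycle (D F G L E H).
Stepping 2 places around the cycle: D → F → G.

G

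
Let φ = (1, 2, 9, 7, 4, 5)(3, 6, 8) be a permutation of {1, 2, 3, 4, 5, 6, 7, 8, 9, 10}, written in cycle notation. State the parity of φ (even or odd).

odd

The cycle lengths are 6, 3, 1.
A cycle is odd iff its length is even; φ has 1 even-length cycle, so sgn(φ) = (−1)^1 and φ is odd.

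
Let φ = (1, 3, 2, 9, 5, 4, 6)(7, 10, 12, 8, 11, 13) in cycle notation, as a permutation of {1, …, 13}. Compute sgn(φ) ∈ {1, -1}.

The cycle lengths are 7, 6.
A cycle is odd iff its length is even; φ has 1 even-length cycle, so sgn(φ) = (−1)^1 and φ is odd.

-1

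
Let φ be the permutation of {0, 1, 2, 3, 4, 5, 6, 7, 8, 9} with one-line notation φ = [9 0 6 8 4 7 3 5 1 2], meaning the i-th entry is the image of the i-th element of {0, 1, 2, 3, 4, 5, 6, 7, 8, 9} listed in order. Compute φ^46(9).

Tracing 9 → 2 → … returns to 9 after 7 steps, so 9 lies in a 7-cycle (0 9 2 6 3 8 1).
Since the cycle has length 7, φ^46 acts on it the same as φ^4 (46 mod 7 = 4).
Advancing 4 steps from 9: 9 → 2 → 6 → 3 → 8.

8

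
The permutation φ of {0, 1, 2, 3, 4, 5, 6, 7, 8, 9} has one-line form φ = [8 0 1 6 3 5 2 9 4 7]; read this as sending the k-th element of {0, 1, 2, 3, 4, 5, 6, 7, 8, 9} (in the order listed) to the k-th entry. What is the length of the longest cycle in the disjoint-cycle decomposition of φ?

7

Decomposing into disjoint cycles gives (0 8 4 3 6 2 1)(7 9); the longest has length 7.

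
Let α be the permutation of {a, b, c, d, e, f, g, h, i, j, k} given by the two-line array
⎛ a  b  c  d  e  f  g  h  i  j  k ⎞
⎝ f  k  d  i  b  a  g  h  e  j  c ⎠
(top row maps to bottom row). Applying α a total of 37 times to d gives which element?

i

Tracing d → i → … returns to d after 6 steps, so d lies in a 6-cycle (b k c d i e).
Powers repeat with period 6 on this cycle, and 37 mod 6 = 1, so α^37(d) = α^1(d).
Advancing 1 step from d: d → i.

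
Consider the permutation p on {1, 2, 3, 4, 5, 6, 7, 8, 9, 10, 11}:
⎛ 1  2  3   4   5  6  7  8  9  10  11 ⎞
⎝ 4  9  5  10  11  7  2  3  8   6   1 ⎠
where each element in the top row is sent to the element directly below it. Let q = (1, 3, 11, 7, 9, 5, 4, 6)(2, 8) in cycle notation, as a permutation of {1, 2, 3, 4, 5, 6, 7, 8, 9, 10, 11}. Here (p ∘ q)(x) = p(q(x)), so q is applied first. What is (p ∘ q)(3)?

1

First apply q: q(3) = 11, then p(11) = 1. Thus (p ∘ q)(3) = 1.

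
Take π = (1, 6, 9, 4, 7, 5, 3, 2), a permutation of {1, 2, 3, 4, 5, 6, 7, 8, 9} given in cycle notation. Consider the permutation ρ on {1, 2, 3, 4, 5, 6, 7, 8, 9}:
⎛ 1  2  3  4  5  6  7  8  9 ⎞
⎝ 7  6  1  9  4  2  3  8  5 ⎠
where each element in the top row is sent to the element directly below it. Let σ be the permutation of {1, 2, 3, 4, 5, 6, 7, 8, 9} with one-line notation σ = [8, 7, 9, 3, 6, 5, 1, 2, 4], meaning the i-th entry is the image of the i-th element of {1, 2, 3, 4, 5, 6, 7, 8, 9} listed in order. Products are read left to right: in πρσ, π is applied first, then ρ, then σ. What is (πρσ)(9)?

Apply the permutations in order: π(9) = 4, then ρ(4) = 9, then σ(9) = 4. So (πρσ)(9) = 4.

4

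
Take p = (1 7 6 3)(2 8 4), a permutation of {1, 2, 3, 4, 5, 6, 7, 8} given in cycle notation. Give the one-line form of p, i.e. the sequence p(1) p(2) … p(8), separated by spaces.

Image by image: 1↦7, 2↦8, 3↦1, 4↦2, 5↦5, 6↦3, 7↦6, 8↦4.
So the one-line form is 7 8 1 2 5 3 6 4.

7 8 1 2 5 3 6 4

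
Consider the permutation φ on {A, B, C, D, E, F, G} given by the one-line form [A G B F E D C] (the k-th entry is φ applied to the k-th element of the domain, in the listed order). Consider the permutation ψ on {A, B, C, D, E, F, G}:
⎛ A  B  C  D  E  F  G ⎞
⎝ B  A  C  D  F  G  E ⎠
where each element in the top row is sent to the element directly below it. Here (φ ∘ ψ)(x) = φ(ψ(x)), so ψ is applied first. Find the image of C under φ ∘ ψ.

ψ(C) = C, then φ(C) = B; composing gives (φ ∘ ψ)(C) = B.

B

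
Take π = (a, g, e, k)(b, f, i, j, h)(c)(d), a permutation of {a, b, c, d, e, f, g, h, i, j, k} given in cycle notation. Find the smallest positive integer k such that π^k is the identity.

The cycle type of π is (5, 4, 1, 1).
Since disjoint cycles commute, ord(π) = lcm(5, 4) = 20.

20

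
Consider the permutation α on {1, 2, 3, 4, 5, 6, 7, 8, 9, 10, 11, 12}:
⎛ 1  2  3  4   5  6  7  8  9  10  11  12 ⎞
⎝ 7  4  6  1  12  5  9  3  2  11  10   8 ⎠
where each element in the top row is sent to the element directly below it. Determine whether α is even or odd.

odd

In disjoint-cycle form the cycle lengths are 5, 5, 2.
A cycle of length ℓ contributes ℓ−1 transpositions, so α is a product of 4 + 4 + 1 = 9 transpositions — odd.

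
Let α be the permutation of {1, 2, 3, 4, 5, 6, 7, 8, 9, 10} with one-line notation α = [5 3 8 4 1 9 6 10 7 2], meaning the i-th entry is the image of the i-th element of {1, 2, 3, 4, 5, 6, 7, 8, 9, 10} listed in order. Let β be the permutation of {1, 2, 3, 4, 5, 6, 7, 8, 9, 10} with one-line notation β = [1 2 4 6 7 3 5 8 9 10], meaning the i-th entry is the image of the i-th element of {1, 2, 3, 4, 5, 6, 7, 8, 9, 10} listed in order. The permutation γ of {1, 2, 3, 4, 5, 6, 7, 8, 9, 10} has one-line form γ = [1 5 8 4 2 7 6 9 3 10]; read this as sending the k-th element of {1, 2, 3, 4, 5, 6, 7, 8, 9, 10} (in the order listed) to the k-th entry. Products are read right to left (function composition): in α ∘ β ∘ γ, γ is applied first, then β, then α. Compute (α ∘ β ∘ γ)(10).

Chase 10: γ(10) = 10; β(10) = 10; α(10) = 2. Hence (α ∘ β ∘ γ)(10) = 2.

2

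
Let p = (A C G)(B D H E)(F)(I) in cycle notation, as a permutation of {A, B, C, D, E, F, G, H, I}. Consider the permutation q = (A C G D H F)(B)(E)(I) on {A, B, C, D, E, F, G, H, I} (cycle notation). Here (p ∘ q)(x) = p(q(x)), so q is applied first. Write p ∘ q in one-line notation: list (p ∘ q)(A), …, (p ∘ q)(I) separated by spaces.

For each element, apply q then p: A → C → G; B → B → D; C → G → A; D → H → E; E → E → B; F → A → C; G → D → H; H → F → F; I → I → I.
Collecting the images, p ∘ q = [G D A E B C H F I].

G D A E B C H F I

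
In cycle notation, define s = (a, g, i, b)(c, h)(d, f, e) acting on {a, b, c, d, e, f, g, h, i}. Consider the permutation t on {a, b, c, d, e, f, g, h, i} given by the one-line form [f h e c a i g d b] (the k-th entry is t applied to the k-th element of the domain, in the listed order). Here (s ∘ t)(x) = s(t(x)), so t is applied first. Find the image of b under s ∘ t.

(s ∘ t)(b) = s(t(b)). t(b) = h, then s(h) = c. So (s ∘ t)(b) = c.

c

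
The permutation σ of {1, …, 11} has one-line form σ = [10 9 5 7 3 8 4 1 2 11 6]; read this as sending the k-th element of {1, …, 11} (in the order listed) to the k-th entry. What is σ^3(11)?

1

Tracing 11 → 6 → … returns to 11 after 5 steps, so 11 lies in a 5-cycle (1, 10, 11, 6, 8).
Advancing 3 steps from 11: 11 → 6 → 8 → 1.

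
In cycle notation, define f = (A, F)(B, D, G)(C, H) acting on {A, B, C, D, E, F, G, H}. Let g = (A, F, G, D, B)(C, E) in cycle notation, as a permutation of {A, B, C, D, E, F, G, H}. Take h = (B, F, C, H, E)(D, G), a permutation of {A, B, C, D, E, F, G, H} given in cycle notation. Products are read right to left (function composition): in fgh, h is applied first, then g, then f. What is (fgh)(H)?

Apply the permutations in order: h(H) = E, then g(E) = C, then f(C) = H. So (fgh)(H) = H.

H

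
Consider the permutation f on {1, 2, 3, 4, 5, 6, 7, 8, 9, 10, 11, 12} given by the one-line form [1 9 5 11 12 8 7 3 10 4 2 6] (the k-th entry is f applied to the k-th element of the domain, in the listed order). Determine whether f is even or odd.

even

In disjoint-cycle form the cycle lengths are 5, 5, 1, 1.
A cycle is odd iff its length is even; f has 0 even-length cycles, so sgn(f) = (−1)^0 and f is even.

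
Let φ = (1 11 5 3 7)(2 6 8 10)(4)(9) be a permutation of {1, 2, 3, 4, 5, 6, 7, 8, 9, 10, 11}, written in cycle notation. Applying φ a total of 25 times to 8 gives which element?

8 lies in the 4-cycle (2 6 8 10).
Since the cycle has length 4, φ^25 acts on it the same as φ^1 (25 mod 4 = 1).
Stepping 1 place around the cycle: 8 → 10.

10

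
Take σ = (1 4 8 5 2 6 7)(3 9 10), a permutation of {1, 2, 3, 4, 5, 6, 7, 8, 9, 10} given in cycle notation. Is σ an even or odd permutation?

even

The cycle lengths are 7, 3.
A cycle is odd iff its length is even; σ has 0 even-length cycles, so sgn(σ) = (−1)^0 and σ is even.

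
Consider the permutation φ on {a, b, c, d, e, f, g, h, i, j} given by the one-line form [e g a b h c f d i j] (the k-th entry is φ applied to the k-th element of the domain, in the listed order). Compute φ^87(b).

Tracing b → g → … returns to b after 8 steps, so b lies in an 8-cycle (a, e, h, d, b, g, f, c).
Since the cycle has length 8, φ^87 acts on it the same as φ^7 (87 mod 8 = 7).
Advancing 7 steps from b: b → g → f → c → a → e → h → d.

d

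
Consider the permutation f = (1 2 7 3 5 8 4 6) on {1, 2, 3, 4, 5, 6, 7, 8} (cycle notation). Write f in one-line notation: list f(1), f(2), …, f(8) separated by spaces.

Image by image: 1→2, 2→7, 3→5, 4→6, 5→8, 6→1, 7→3, 8→4.
Listing these in domain order gives 2 7 5 6 8 1 3 4.

2 7 5 6 8 1 3 4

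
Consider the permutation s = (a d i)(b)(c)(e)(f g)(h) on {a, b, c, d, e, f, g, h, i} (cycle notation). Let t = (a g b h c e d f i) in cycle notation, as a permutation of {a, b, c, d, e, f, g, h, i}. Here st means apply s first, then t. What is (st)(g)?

i

(st)(g) = t(s(g)). s(g) = f, then t(f) = i. So (st)(g) = i.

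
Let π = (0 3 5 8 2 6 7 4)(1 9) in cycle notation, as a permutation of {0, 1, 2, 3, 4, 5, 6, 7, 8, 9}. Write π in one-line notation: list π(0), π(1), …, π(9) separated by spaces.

3 9 6 5 0 8 7 4 2 1

Image by image: 0↦3, 1↦9, 2↦6, 3↦5, 4↦0, 5↦8, 6↦7, 7↦4, 8↦2, 9↦1.
Listing these in domain order gives 3 9 6 5 0 8 7 4 2 1.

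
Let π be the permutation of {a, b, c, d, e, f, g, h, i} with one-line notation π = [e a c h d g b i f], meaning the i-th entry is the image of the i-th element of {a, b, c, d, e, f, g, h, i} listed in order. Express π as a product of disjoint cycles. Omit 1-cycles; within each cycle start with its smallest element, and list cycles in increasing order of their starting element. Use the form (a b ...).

Start at a and follow images: a → e → d → h → i → f → g → b → a, giving the cycle (a e d h i f g b).
Repeating from the next unused element and collecting all non-trivial cycles gives (a e d h i f g b).

(a e d h i f g b)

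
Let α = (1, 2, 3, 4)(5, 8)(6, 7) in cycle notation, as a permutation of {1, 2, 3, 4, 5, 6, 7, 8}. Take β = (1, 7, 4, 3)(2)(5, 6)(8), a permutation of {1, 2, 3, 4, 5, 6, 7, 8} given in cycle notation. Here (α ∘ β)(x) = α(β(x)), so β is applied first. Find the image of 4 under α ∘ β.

4

First apply β: β(4) = 3, then α(3) = 4. Thus (α ∘ β)(4) = 4.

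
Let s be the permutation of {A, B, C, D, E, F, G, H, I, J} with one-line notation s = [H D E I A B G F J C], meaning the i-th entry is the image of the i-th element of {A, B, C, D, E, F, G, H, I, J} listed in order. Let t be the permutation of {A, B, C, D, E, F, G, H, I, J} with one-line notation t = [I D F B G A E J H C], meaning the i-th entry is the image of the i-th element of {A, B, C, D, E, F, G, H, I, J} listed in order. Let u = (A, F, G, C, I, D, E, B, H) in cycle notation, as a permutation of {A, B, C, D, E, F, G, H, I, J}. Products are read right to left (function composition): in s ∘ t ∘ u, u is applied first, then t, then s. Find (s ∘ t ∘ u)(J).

E

Apply the permutations in order: u(J) = J, then t(J) = C, then s(C) = E. So (s ∘ t ∘ u)(J) = E.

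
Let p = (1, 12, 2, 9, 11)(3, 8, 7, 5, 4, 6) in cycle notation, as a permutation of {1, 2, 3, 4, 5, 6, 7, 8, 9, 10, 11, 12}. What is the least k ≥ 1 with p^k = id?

30

The cycle type of p is (6, 5, 1).
The order is lcm(6, 5) = 30.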